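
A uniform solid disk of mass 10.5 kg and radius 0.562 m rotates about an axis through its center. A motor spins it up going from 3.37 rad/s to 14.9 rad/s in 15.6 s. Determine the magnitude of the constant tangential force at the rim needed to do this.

F ≈ 2.18 N

I = ½MR² = (1/2)(10.5)(0.562)² = 1.658 kg·m².
α = Δω/Δt = (14.9 − 3.37)/15.6 = 0.7391 rad/s².
The required torque is τ = Iα = (1.658)(0.7391) = 1.226 N·m.
A tangential force at the rim gives τ = FR, so F = τ/R = 1.226/0.562 = 2.181 N.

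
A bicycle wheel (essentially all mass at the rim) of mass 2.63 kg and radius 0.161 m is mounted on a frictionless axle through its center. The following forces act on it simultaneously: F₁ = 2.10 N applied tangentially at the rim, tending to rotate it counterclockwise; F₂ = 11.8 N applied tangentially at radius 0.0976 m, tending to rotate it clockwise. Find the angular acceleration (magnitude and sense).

α ≈ 11.9 rad/s², clockwise

I = MR² = (2.63)(0.161)² = 0.06817 kg·m².
Taking counterclockwise as positive: τ₁ = +(2.10)(0.161) = +0.3381 N·m; τ₂ = −(11.8)(0.0976) = −1.152 N·m.
Net torque τ = -0.8136 N·m.
α = τ/I = -0.8136/0.06817 = -11.93 rad/s².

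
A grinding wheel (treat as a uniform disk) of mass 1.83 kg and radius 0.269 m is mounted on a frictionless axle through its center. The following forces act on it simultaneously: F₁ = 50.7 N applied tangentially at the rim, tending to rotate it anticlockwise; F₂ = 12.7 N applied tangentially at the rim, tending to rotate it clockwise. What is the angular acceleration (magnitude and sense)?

I = ½MR² = (1/2)(1.83)(0.269)² = 0.06621 kg·m².
Taking anticlockwise as positive: τ₁ = +(50.7)(0.269) = +13.64 N·m; τ₂ = −(12.7)(0.269) = −3.416 N·m.
Net torque τ = 10.22 N·m.
α = τ/I = 10.22/0.06621 = 154.4 rad/s².

α ≈ 154 rad/s², anticlockwise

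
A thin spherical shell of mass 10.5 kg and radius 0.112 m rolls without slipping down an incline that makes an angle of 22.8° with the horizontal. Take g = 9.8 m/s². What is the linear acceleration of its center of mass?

Translation along the incline: Mg sinθ − f = Ma.
Rotation about the center: fR = Iα with I = (2/3)MR². No-slip gives a = αR, so f = (I/R²)a = (2/3)M a.
Substituting: Mg sinθ = (1 + 0.6667)Ma, so a = g sinθ/(1 + 0.6667) = (9.8) sin 22.8° / 1.667 = 2.279 m/s².

a ≈ 2.28 m/s²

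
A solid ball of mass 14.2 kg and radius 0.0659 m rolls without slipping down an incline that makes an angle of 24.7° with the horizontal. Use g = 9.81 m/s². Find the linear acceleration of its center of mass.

Translation along the incline: Mg sinθ − f = Ma.
Rotation about the center: fR = Iα with I = (2/5)MR². No-slip gives a = αR, so f = (I/R²)a = (2/5)M a.
Substituting: Mg sinθ = (1 + 0.4000)Ma, so a = g sinθ/(1 + 0.4000) = (9.81) sin 24.7° / 1.400 = 2.928 m/s².

a ≈ 2.93 m/s²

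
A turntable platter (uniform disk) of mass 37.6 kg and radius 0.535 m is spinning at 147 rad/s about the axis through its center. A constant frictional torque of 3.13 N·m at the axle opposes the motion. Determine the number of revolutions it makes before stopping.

≈ 2960 revolutions

I = ½MR² = (1/2)(37.6)(0.535)² = 5.381 kg·m².
The net torque has magnitude 3.13 N·m, opposing ω.
|α| = τ/I = 3.130/5.381 = 0.5817 rad/s² (deceleration).
ω² = ω₀² − 2|α|θ with ω = 0 ⇒ θ = ω₀²/(2|α|) = 18570 rad = 2956 rev.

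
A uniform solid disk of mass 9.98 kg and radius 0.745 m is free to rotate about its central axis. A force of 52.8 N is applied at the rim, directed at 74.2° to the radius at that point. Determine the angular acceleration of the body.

I = ½MR² = (1/2)(9.98)(0.745)² = 2.770 kg·m².
Only the tangential component produces torque: τ = F R sinθ = (52.8)(0.745) sin 74.2° = 37.85 N·m.
From τ = Iα: α = 37.85/2.770 = 13.67 rad/s².

α ≈ 13.7 rad/s²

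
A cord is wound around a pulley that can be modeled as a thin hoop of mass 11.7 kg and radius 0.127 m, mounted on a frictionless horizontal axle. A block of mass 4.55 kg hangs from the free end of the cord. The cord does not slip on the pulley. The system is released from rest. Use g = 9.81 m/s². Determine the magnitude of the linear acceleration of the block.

a ≈ 2.75 m/s²

I = MR² = (11.7)(0.127)² = 0.1887 kg·m².
Block: mg − T = ma. Pulley: TR = Iα. No-slip: a = αR, so T = (I/R²)a = 11.70·a.
Then mg = (m + 11.70)a, so a = (4.55)(9.81)/(4.55 + 11.70) = 2.747 m/s².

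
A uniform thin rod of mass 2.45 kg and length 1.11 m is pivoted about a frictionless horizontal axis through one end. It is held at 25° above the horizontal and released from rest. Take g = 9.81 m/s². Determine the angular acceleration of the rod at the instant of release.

α ≈ 12.0 rad/s²

About the pivot, I = (1/3)ML² = (1/3)(2.45)(1.11)² = 1.006 kg·m².
The weight acts at the center, a distance L/2 = 0.5550 m from the pivot; τ = Mg(L/2) cos 25° = 12.09 N·m.
α = τ/I = 12.09/1.006 = 12.01 rad/s².
(Equivalently α = (3g/(2L)) cos 25° = 12.01 rad/s².)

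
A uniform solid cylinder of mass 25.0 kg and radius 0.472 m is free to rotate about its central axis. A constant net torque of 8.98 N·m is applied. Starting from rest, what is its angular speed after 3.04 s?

I = ½MR² = (1/2)(25.0)(0.472)² = 2.785 kg·m².
α = τ/I = 8.98/2.785 = 3.225 rad/s².
ω = ω₀ + αt = 0 + (3.225)(3.04) = 9.803 rad/s.

ω ≈ 9.80 rad/s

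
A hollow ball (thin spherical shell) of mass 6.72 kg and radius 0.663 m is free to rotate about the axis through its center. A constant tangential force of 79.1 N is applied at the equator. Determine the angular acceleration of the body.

I = (2/3)MR² = (2/3)(6.72)(0.663)² = 1.969 kg·m².
τ = F R = (79.1)(0.663) = 52.44 N·m.
Newton's second law for rotation, τ = Iα, gives α = τ/I = 52.44/1.969 = 26.63 rad/s².

α ≈ 26.6 rad/s²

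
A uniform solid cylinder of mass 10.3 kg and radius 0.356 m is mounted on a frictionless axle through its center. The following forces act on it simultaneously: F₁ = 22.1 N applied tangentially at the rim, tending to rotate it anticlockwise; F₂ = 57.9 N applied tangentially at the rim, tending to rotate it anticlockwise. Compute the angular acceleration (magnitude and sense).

I = ½MR² = (1/2)(10.3)(0.356)² = 0.6527 kg·m².
Taking anticlockwise as positive: τ₁ = +(22.1)(0.356) = +7.868 N·m; τ₂ = +(57.9)(0.356) = +20.61 N·m.
Net torque τ = 28.48 N·m.
α = τ/I = 28.48/0.6527 = 43.63 rad/s².

α ≈ 43.6 rad/s², anticlockwise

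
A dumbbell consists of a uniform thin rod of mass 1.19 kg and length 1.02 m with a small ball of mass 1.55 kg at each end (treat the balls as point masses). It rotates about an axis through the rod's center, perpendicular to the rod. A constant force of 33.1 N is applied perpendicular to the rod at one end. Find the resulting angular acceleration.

I_rod = (1/12)ML² = (1/12)(1.19)(1.02)² = 0.1032 kg·m².
I_balls = 2·m·(L/2)² = 2(1.55)(0.5100)² = 0.8063 kg·m².
Total I = 0.9095 kg·m².
τ = F·(L/2) = (33.1)(0.510) = 16.88 N·m.
α = τ/I = 16.88/0.9095 = 18.56 rad/s².

α ≈ 18.6 rad/s²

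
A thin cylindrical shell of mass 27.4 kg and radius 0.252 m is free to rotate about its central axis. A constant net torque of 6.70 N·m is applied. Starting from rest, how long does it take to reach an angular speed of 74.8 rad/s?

I = MR² = (27.4)(0.252)² = 1.740 kg·m².
α = τ/I = 6.70/1.740 = 3.851 rad/s².
ω = αt ⇒ t = ω/α = 74.8/3.851 = 19.43 s.

t ≈ 19.4 s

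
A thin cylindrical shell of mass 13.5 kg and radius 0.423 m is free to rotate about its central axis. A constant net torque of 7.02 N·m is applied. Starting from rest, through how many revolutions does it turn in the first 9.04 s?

≈ 18.9 revolutions

I = MR² = (13.5)(0.423)² = 2.416 kg·m².
α = τ/I = 7.02/2.416 = 2.906 rad/s².
θ = ½αt² = ½(2.906)(9.04)² = 118.7 rad.
Revolutions = θ/(2π) = 18.90.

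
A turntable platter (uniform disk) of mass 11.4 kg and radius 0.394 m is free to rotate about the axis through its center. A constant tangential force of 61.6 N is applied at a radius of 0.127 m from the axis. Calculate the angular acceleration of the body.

I = ½MR² = (1/2)(11.4)(0.394)² = 0.8848 kg·m².
τ = F·r = (61.6)(0.127) = 7.823 N·m.
Newton's second law for rotation, τ = Iα, gives α = τ/I = 7.823/0.8848 = 8.841 rad/s².

α ≈ 8.84 rad/s²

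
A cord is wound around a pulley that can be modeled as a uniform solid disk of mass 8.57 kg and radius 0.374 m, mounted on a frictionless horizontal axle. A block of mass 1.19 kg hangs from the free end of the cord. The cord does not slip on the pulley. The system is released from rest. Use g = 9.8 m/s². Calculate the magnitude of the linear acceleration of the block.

a ≈ 2.13 m/s²

I = ½MR² = (1/2)(8.57)(0.374)² = 0.5994 kg·m².
Block: mg − T = ma. Pulley: TR = Iα. No-slip: a = αR, so T = (I/R²)a = 4.285·a.
Then mg = (m + 4.285)a, so a = (1.19)(9.8)/(1.19 + 4.285) = 2.130 m/s².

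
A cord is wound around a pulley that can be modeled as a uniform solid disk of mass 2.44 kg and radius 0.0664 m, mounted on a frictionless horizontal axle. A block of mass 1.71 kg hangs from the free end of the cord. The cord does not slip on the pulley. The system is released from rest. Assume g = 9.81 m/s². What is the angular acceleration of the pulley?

I = ½MR² = (1/2)(2.44)(0.0664)² = 0.005379 kg·m².
Block: mg − T = ma. Pulley: TR = Iα. No-slip: a = αR, so T = (I/R²)a = 1.220·a.
Then mg = (m + 1.220)a, so a = (1.71)(9.81)/(1.71 + 1.220) = 5.725 m/s².
α = a/R = 5.725/0.0664 = 86.22 rad/s².

α ≈ 86.2 rad/s²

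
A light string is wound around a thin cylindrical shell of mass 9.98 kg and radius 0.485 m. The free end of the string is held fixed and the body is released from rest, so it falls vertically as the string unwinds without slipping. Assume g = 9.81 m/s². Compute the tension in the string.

T ≈ 49.0 N

Translation: Mg − T = Ma. Rotation about the center: TR = Iα with I = MR².
With a = αR: T = (I/R²)a = M a, so Mg = (1 + 1.000)Ma.
a = g/(1 + 1.000) = 9.81/2.000 = 4.905 m/s².
T = 1.000·M·a = (1.000)(9.98)(4.905) = 48.95 N.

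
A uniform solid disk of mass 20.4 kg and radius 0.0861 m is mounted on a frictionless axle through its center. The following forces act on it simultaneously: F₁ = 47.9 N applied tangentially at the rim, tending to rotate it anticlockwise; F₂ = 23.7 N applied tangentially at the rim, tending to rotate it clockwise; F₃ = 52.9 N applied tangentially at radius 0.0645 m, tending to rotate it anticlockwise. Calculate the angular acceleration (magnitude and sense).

α ≈ 72.7 rad/s², anticlockwise

I = ½MR² = (1/2)(20.4)(0.0861)² = 0.07561 kg·m².
Taking anticlockwise as positive: τ₁ = +(47.9)(0.0861) = +4.124 N·m; τ₂ = −(23.7)(0.0861) = −2.041 N·m; τ₃ = +(52.9)(0.0645) = +3.412 N·m.
Net torque τ = 5.496 N·m.
α = τ/I = 5.496/0.07561 = 72.68 rad/s².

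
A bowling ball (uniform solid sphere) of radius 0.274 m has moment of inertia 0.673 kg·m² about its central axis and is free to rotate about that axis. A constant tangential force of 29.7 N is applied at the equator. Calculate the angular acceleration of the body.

α ≈ 12.1 rad/s²

τ = F R = (29.7)(0.274) = 8.138 N·m.
Newton's second law for rotation, τ = Iα, gives α = τ/I = 8.138/0.6730 = 12.09 rad/s².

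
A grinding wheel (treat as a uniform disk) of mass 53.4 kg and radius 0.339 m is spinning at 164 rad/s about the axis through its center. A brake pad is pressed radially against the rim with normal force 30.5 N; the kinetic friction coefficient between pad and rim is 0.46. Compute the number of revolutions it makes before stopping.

I = ½MR² = (1/2)(53.4)(0.339)² = 3.068 kg·m².
Friction force f = μN = (0.46)(30.5) = 14.03 N at the rim; torque magnitude τ = fR = 4.756 N·m, opposing ω.
|α| = τ/I = 4.756/3.068 = 1.550 rad/s² (deceleration).
ω² = ω₀² − 2|α|θ with ω = 0 ⇒ θ = ω₀²/(2|α|) = 8676 rad = 1381 rev.

≈ 1380 revolutions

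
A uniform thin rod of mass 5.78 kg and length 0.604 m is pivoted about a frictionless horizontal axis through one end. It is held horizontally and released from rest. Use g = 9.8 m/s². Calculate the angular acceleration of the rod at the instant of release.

α ≈ 24.3 rad/s²

About the pivot, I = (1/3)ML² = (1/3)(5.78)(0.604)² = 0.7029 kg·m².
The weight acts at the center, a distance L/2 = 0.3020 m from the pivot; τ = Mg(L/2) = 17.11 N·m.
α = τ/I = 17.11/0.7029 = 24.34 rad/s².
(Equivalently α = (3g/(2L)) = 24.34 rad/s².)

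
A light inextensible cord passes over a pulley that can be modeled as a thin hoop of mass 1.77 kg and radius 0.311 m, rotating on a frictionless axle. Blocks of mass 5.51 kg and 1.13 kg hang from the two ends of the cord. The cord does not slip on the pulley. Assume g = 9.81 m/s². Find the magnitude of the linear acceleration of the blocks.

I = MR² = (1.77)(0.311)² = 0.1712 kg·m².
Heavier block: m₁g − T₁ = m₁a. Lighter block: T₂ − m₂g = m₂a.
Pulley: (T₁ − T₂)R = Iα = I(a/R), so T₁ − T₂ = (I/R²)a = 1·M_p a = 1.770·a.
Adding the three: (m₁ − m₂)g = (m₁ + m₂ + 1.770)a, so a = (5.51 − 1.13)(9.81)/(5.51 + 1.13 + 1.770) = 5.109 m/s².

a ≈ 5.11 m/s²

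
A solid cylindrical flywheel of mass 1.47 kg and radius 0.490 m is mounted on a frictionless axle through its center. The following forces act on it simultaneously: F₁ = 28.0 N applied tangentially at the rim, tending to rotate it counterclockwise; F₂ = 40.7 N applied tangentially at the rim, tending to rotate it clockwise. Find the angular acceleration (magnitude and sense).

α ≈ 35.3 rad/s², clockwise

I = ½MR² = (1/2)(1.47)(0.490)² = 0.1765 kg·m².
Taking counterclockwise as positive: τ₁ = +(28.0)(0.490) = +13.72 N·m; τ₂ = −(40.7)(0.490) = −19.94 N·m.
Net torque τ = -6.223 N·m.
α = τ/I = -6.223/0.1765 = -35.26 rad/s².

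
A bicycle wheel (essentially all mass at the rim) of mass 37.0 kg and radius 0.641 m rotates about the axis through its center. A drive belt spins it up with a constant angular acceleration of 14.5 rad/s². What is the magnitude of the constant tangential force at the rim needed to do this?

F ≈ 344 N

I = MR² = (37.0)(0.641)² = 15.20 kg·m².
The required torque is τ = Iα = (15.20)(14.50) = 220.4 N·m.
A tangential force at the rim gives τ = FR, so F = τ/R = 220.4/0.641 = 343.9 N.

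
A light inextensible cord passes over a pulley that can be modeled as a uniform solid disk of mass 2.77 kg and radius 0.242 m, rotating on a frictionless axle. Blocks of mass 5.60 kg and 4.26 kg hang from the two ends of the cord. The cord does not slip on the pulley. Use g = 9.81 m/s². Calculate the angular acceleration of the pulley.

α ≈ 4.83 rad/s²

I = ½MR² = (1/2)(2.77)(0.242)² = 0.08111 kg·m².
Heavier block: m₁g − T₁ = m₁a. Lighter block: T₂ − m₂g = m₂a.
Pulley: (T₁ − T₂)R = Iα = I(a/R), so T₁ − T₂ = (I/R²)a = (1/2)M_p a = 1.385·a.
Adding the three: (m₁ − m₂)g = (m₁ + m₂ + 1.385)a, so a = (5.60 − 4.26)(9.81)/(5.60 + 4.26 + 1.385) = 1.169 m/s².
α = a/R = 1.169/0.242 = 4.831 rad/s².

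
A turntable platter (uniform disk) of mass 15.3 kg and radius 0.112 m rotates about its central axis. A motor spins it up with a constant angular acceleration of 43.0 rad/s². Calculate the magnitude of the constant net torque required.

I = ½MR² = (1/2)(15.3)(0.112)² = 0.09596 kg·m².
τ = Iα = (0.09596)(43.00) = 4.126 N·m.

τ ≈ 4.13 N·m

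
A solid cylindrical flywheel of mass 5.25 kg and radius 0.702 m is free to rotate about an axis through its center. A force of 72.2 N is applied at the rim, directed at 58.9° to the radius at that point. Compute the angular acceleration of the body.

α ≈ 33.5 rad/s²

I = ½MR² = (1/2)(5.25)(0.702)² = 1.294 kg·m².
Only the tangential component produces torque: τ = F R sinθ = (72.2)(0.702) sin 58.9° = 43.40 N·m.
From τ = Iα: α = 43.40/1.294 = 33.55 rad/s².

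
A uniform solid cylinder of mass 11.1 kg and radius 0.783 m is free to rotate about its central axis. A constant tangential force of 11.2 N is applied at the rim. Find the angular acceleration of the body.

I = ½MR² = (1/2)(11.1)(0.783)² = 3.403 kg·m².
τ = F R = (11.2)(0.783) = 8.770 N·m.
Newton's second law for rotation, τ = Iα, gives α = τ/I = 8.770/3.403 = 2.577 rad/s².

α ≈ 2.58 rad/s²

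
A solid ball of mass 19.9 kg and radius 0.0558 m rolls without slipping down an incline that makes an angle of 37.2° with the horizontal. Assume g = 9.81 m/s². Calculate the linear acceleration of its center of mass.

a ≈ 4.24 m/s²

Translation along the incline: Mg sinθ − f = Ma.
Rotation about the center: fR = Iα with I = (2/5)MR². No-slip gives a = αR, so f = (I/R²)a = (2/5)M a.
Substituting: Mg sinθ = (1 + 0.4000)Ma, so a = g sinθ/(1 + 0.4000) = (9.81) sin 37.2° / 1.400 = 4.237 m/s².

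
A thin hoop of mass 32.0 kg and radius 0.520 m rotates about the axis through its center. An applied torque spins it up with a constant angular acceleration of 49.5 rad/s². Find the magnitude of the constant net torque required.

I = MR² = (32.0)(0.520)² = 8.653 kg·m².
τ = Iα = (8.653)(49.50) = 428.3 N·m.

τ ≈ 428 N·m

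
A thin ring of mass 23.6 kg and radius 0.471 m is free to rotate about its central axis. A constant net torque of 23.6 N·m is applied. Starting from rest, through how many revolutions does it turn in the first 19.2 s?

≈ 132 revolutions

I = MR² = (23.6)(0.471)² = 5.235 kg·m².
α = τ/I = 23.6/5.235 = 4.508 rad/s².
θ = ½αt² = ½(4.508)(19.2)² = 830.9 rad.
Revolutions = θ/(2π) = 132.2.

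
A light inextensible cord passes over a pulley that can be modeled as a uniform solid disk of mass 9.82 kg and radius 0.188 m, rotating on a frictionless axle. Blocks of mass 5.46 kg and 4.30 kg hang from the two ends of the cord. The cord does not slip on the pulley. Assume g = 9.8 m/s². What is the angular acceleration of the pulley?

α ≈ 4.12 rad/s²

I = ½MR² = (1/2)(9.82)(0.188)² = 0.1735 kg·m².
Heavier block: m₁g − T₁ = m₁a. Lighter block: T₂ − m₂g = m₂a.
Pulley: (T₁ − T₂)R = Iα = I(a/R), so T₁ − T₂ = (I/R²)a = (1/2)M_p a = 4.910·a.
Adding the three: (m₁ − m₂)g = (m₁ + m₂ + 4.910)a, so a = (5.46 − 4.30)(9.8)/(5.46 + 4.30 + 4.910) = 0.7749 m/s².
α = a/R = 0.7749/0.188 = 4.122 rad/s².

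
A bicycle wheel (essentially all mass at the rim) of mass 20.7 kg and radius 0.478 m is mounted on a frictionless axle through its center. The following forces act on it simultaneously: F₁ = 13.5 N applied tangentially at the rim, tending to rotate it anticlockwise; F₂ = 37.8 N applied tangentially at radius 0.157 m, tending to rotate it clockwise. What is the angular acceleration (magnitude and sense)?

α ≈ 0.110 rad/s², anticlockwise

I = MR² = (20.7)(0.478)² = 4.730 kg·m².
Taking anticlockwise as positive: τ₁ = +(13.5)(0.478) = +6.453 N·m; τ₂ = −(37.8)(0.157) = −5.935 N·m.
Net torque τ = 0.5184 N·m.
α = τ/I = 0.5184/4.730 = 0.1096 rad/s².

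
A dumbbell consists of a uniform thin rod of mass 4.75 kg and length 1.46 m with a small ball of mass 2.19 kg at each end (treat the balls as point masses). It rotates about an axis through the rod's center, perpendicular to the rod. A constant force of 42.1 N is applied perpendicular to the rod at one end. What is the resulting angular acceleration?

α ≈ 9.67 rad/s²

I_rod = (1/12)ML² = (1/12)(4.75)(1.46)² = 0.8438 kg·m².
I_balls = 2·m·(L/2)² = 2(2.19)(0.7300)² = 2.334 kg·m².
Total I = 3.178 kg·m².
τ = F·(L/2) = (42.1)(0.730) = 30.73 N·m.
α = τ/I = 30.73/3.178 = 9.671 rad/s².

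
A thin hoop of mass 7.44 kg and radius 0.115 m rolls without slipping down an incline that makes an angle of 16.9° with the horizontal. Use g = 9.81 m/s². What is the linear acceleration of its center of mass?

Translation along the incline: Mg sinθ − f = Ma.
Rotation about the center: fR = Iα with I = MR². No-slip gives a = αR, so f = (I/R²)a = M a.
Substituting: Mg sinθ = (1 + 1.000)Ma, so a = g sinθ/(1 + 1.000) = (9.81) sin 16.9° / 2.000 = 1.426 m/s².

a ≈ 1.43 m/s²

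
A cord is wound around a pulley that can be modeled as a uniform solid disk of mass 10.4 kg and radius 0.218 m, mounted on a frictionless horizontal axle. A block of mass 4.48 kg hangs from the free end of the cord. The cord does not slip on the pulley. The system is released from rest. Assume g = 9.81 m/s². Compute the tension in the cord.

T ≈ 23.6 N

I = ½MR² = (1/2)(10.4)(0.218)² = 0.2471 kg·m².
Block: mg − T = ma. Pulley: TR = Iα. No-slip: a = αR, so T = (I/R²)a = 5.200·a.
Then mg = (m + 5.200)a, so a = (4.48)(9.81)/(4.48 + 5.200) = 4.540 m/s².
T = 5.200·a = 23.61 N.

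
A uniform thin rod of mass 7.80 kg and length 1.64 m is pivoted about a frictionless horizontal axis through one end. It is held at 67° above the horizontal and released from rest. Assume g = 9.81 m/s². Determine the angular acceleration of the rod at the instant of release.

About the pivot, I = (1/3)ML² = (1/3)(7.80)(1.64)² = 6.993 kg·m².
The weight acts at the center, a distance L/2 = 0.8200 m from the pivot; τ = Mg(L/2) cos 67° = 24.52 N·m.
α = τ/I = 24.52/6.993 = 3.506 rad/s².

α ≈ 3.51 rad/s²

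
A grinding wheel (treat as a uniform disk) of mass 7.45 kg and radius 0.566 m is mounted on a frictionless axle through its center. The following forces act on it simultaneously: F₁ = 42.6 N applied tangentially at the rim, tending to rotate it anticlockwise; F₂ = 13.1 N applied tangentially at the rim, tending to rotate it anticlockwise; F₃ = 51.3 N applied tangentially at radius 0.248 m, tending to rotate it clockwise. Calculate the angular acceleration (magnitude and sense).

I = ½MR² = (1/2)(7.45)(0.566)² = 1.193 kg·m².
Taking anticlockwise as positive: τ₁ = +(42.6)(0.566) = +24.11 N·m; τ₂ = +(13.1)(0.566) = +7.415 N·m; τ₃ = −(51.3)(0.248) = −12.72 N·m.
Net torque τ = 18.80 N·m.
α = τ/I = 18.80/1.193 = 15.76 rad/s².

α ≈ 15.8 rad/s², anticlockwise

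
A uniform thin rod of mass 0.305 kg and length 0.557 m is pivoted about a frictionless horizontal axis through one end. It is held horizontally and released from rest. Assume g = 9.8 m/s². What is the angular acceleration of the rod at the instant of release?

About the pivot, I = (1/3)ML² = (1/3)(0.305)(0.557)² = 0.03154 kg·m².
The weight acts at the center, a distance L/2 = 0.2785 m from the pivot; τ = Mg(L/2) = 0.8324 N·m.
α = τ/I = 0.8324/0.03154 = 26.39 rad/s².
(Equivalently α = (3g/(2L)) = 26.39 rad/s².)

α ≈ 26.4 rad/s²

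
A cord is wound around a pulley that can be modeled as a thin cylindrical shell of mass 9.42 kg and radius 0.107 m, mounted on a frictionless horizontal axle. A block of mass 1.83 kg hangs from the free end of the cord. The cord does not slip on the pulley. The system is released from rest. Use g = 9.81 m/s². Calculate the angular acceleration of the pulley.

I = MR² = (9.42)(0.107)² = 0.1078 kg·m².
Block: mg − T = ma. Pulley: TR = Iα. No-slip: a = αR, so T = (I/R²)a = 9.420·a.
Then mg = (m + 9.420)a, so a = (1.83)(9.81)/(1.83 + 9.420) = 1.596 m/s².
α = a/R = 1.596/0.107 = 14.91 rad/s².

α ≈ 14.9 rad/s²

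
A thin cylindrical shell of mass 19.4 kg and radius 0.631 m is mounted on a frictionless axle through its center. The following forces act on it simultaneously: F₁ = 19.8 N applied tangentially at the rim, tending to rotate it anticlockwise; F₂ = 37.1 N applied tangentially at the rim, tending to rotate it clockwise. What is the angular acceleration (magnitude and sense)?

I = MR² = (19.4)(0.631)² = 7.724 kg·m².
Taking anticlockwise as positive: τ₁ = +(19.8)(0.631) = +12.49 N·m; τ₂ = −(37.1)(0.631) = −23.41 N·m.
Net torque τ = -10.92 N·m.
α = τ/I = -10.92/7.724 = -1.413 rad/s².

α ≈ 1.41 rad/s², clockwise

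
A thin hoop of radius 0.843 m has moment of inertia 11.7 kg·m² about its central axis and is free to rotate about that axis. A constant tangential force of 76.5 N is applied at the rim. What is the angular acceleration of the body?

τ = F R = (76.5)(0.843) = 64.49 N·m.
Newton's second law for rotation, τ = Iα, gives α = τ/I = 64.49/11.70 = 5.512 rad/s².

α ≈ 5.51 rad/s²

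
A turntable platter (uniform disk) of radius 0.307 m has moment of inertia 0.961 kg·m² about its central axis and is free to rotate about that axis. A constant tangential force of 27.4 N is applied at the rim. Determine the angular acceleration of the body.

α ≈ 8.75 rad/s²

τ = F R = (27.4)(0.307) = 8.412 N·m.
From τ = Iα: α = 8.412/0.9610 = 8.753 rad/s².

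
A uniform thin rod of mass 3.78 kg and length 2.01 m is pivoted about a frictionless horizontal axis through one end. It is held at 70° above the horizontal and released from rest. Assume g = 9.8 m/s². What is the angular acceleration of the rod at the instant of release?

α ≈ 2.50 rad/s²

About the pivot, I = (1/3)ML² = (1/3)(3.78)(2.01)² = 5.091 kg·m².
The weight acts at the center, a distance L/2 = 1.005 m from the pivot; τ = Mg(L/2) cos 70° = 12.73 N·m.
α = τ/I = 12.73/5.091 = 2.501 rad/s².
(Equivalently α = (3g/(2L)) cos 70° = 2.501 rad/s².)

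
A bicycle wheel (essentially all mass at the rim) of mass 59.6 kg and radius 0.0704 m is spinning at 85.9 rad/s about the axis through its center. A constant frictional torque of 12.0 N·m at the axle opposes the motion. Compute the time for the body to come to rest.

t ≈ 2.11 s

I = MR² = (59.6)(0.0704)² = 0.2954 kg·m².
The net torque has magnitude 12.0 N·m, opposing ω.
|α| = τ/I = 12.00/0.2954 = 40.62 rad/s² (deceleration).
0 = ω₀ − |α|t ⇒ t = ω₀/|α| = 85.9/40.62 = 2.114 s.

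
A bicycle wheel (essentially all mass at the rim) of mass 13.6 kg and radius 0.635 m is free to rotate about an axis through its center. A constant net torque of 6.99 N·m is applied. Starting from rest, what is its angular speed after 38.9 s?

I = MR² = (13.6)(0.635)² = 5.484 kg·m².
α = τ/I = 6.99/5.484 = 1.275 rad/s².
ω = ω₀ + αt = 0 + (1.275)(38.9) = 49.58 rad/s.

ω ≈ 49.6 rad/s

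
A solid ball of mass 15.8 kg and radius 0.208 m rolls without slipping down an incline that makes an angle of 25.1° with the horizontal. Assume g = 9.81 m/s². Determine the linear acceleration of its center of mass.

Translation along the incline: Mg sinθ − f = Ma.
Rotation about the center: fR = Iα with I = (2/5)MR². No-slip gives a = αR, so f = (I/R²)a = (2/5)M a.
Substituting: Mg sinθ = (1 + 0.4000)Ma, so a = g sinθ/(1 + 0.4000) = (9.81) sin 25.1° / 1.400 = 2.972 m/s².

a ≈ 2.97 m/s²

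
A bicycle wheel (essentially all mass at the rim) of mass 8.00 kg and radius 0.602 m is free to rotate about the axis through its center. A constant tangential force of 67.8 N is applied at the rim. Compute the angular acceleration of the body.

I = MR² = (8.00)(0.602)² = 2.899 kg·m².
τ = F R = (67.8)(0.602) = 40.82 N·m.
Newton's second law for rotation, τ = Iα, gives α = τ/I = 40.82/2.899 = 14.08 rad/s².

α ≈ 14.1 rad/s²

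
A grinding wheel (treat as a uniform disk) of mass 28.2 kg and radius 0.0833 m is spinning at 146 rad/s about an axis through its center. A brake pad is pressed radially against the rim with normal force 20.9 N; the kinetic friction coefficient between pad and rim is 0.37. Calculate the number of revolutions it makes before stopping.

≈ 258 revolutions

I = ½MR² = (1/2)(28.2)(0.0833)² = 0.09784 kg·m².
Friction force f = μN = (0.37)(20.9) = 7.733 N at the rim; torque magnitude τ = fR = 0.6442 N·m, opposing ω.
|α| = τ/I = 0.6442/0.09784 = 6.584 rad/s² (deceleration).
ω² = ω₀² − 2|α|θ with ω = 0 ⇒ θ = ω₀²/(2|α|) = 1619 rad = 257.6 rev.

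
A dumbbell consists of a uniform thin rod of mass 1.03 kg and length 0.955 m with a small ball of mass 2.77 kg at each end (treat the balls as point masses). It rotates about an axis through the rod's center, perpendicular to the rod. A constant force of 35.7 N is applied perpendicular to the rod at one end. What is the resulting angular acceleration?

I_rod = (1/12)ML² = (1/12)(1.03)(0.955)² = 0.07828 kg·m².
I_balls = 2·m·(L/2)² = 2(2.77)(0.4775)² = 1.263 kg·m².
Total I = 1.341 kg·m².
τ = F·(L/2) = (35.7)(0.477) = 17.05 N·m.
α = τ/I = 17.05/1.341 = 12.71 rad/s².

α ≈ 12.7 rad/s²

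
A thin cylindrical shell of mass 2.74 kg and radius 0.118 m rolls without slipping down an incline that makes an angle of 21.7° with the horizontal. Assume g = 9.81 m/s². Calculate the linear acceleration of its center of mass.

a ≈ 1.81 m/s²

Translation along the incline: Mg sinθ − f = Ma.
Rotation about the center: fR = Iα with I = MR². No-slip gives a = αR, so f = (I/R²)a = M a.
Substituting: Mg sinθ = (1 + 1.000)Ma, so a = g sinθ/(1 + 1.000) = (9.81) sin 21.7° / 2.000 = 1.814 m/s².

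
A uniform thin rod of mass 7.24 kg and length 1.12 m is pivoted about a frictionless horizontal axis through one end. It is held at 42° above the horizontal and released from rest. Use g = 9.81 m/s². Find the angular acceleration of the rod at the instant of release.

α ≈ 9.76 rad/s²

About the pivot, I = (1/3)ML² = (1/3)(7.24)(1.12)² = 3.027 kg·m².
The weight acts at the center, a distance L/2 = 0.5600 m from the pivot; τ = Mg(L/2) cos 42° = 29.56 N·m.
α = τ/I = 29.56/3.027 = 9.764 rad/s².
(Equivalently α = (3g/(2L)) cos 42° = 9.764 rad/s².)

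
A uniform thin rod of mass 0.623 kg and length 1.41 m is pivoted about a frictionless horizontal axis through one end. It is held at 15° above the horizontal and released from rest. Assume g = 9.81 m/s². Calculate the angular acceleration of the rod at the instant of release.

α ≈ 10.1 rad/s²

About the pivot, I = (1/3)ML² = (1/3)(0.623)(1.41)² = 0.4129 kg·m².
The weight acts at the center, a distance L/2 = 0.7050 m from the pivot; τ = Mg(L/2) cos 15° = 4.162 N·m.
α = τ/I = 4.162/0.4129 = 10.08 rad/s².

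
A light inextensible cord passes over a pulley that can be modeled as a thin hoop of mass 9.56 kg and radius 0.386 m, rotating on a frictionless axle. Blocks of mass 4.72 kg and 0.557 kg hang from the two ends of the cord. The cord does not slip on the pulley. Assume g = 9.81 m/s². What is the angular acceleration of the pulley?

α ≈ 7.13 rad/s²

I = MR² = (9.56)(0.386)² = 1.424 kg·m².
Heavier block: m₁g − T₁ = m₁a. Lighter block: T₂ − m₂g = m₂a.
Pulley: (T₁ − T₂)R = Iα = I(a/R), so T₁ − T₂ = (I/R²)a = 1·M_p a = 9.560·a.
Adding the three: (m₁ − m₂)g = (m₁ + m₂ + 9.560)a, so a = (4.72 − 0.557)(9.81)/(4.72 + 0.557 + 9.560) = 2.753 m/s².
α = a/R = 2.753/0.386 = 7.131 rad/s².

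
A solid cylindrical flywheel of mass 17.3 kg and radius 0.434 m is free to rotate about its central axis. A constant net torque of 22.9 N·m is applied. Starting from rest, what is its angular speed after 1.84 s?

ω ≈ 25.9 rad/s

I = ½MR² = (1/2)(17.3)(0.434)² = 1.629 kg·m².
α = τ/I = 22.9/1.629 = 14.06 rad/s².
ω = ω₀ + αt = 0 + (14.06)(1.84) = 25.86 rad/s.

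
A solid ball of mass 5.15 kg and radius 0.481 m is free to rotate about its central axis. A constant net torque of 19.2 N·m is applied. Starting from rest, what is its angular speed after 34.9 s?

ω ≈ 1410 rad/s

I = (2/5)MR² = (2/5)(5.15)(0.481)² = 0.4766 kg·m².
α = τ/I = 19.2/0.4766 = 40.29 rad/s².
ω = ω₀ + αt = 0 + (40.29)(34.9) = 1406 rad/s.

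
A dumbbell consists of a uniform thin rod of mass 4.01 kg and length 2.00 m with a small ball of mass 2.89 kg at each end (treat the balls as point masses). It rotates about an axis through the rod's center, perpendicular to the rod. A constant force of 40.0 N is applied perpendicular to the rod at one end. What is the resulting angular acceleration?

I_rod = (1/12)ML² = (1/12)(4.01)(2.00)² = 1.337 kg·m².
I_balls = 2·m·(L/2)² = 2(2.89)(1.000)² = 5.780 kg·m².
Total I = 7.117 kg·m².
τ = F·(L/2) = (40.0)(1.00) = 40.00 N·m.
α = τ/I = 40.00/7.117 = 5.621 rad/s².

α ≈ 5.62 rad/s²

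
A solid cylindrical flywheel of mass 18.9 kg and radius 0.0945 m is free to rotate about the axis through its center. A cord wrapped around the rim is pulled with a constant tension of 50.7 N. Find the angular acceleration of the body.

I = ½MR² = (1/2)(18.9)(0.0945)² = 0.08439 kg·m².
τ = F R = (50.7)(0.0945) = 4.791 N·m.
Newton's second law for rotation, τ = Iα, gives α = τ/I = 4.791/0.08439 = 56.77 rad/s².

α ≈ 56.8 rad/s²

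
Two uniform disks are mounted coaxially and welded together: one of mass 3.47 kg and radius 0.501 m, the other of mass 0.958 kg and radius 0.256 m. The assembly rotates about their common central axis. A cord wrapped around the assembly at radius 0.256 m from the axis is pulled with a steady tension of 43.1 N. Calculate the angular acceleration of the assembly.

I = ½M₁R₁² + ½M₂R₂² = ½(3.47)(0.501)² + ½(0.958)(0.256)² = 0.4669 kg·m².
τ = F r = (43.1)(0.256) = 11.03 N·m.
α = τ/I = 11.03/0.4669 = 23.63 rad/s².

α ≈ 23.6 rad/s²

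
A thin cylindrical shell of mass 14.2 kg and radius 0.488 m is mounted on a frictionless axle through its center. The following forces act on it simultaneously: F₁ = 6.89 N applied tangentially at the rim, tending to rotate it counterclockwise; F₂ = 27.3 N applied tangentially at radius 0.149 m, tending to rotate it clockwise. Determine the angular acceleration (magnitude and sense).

α ≈ 0.209 rad/s², clockwise

I = MR² = (14.2)(0.488)² = 3.382 kg·m².
Taking counterclockwise as positive: τ₁ = +(6.89)(0.488) = +3.362 N·m; τ₂ = −(27.3)(0.149) = −4.068 N·m.
Net torque τ = -0.7054 N·m.
α = τ/I = -0.7054/3.382 = -0.2086 rad/s².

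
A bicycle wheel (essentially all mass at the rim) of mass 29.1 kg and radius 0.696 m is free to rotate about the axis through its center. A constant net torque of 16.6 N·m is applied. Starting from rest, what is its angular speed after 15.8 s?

I = MR² = (29.1)(0.696)² = 14.10 kg·m².
α = τ/I = 16.6/14.10 = 1.178 rad/s².
ω = ω₀ + αt = 0 + (1.178)(15.8) = 18.61 rad/s.

ω ≈ 18.6 rad/s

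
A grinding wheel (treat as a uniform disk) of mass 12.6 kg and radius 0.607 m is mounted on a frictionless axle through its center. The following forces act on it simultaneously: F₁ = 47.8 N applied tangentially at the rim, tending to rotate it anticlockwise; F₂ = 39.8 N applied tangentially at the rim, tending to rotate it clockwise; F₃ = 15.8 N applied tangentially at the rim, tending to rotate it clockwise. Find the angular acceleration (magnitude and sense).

α ≈ 2.04 rad/s², clockwise

I = ½MR² = (1/2)(12.6)(0.607)² = 2.321 kg·m².
Taking anticlockwise as positive: τ₁ = +(47.8)(0.607) = +29.01 N·m; τ₂ = −(39.8)(0.607) = −24.16 N·m; τ₃ = −(15.8)(0.607) = −9.591 N·m.
Net torque τ = -4.735 N·m.
α = τ/I = -4.735/2.321 = -2.040 rad/s².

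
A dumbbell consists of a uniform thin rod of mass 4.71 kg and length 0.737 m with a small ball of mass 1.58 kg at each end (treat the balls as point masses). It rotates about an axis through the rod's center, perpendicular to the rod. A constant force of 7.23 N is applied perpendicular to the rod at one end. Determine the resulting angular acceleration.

α ≈ 4.15 rad/s²

I_rod = (1/12)ML² = (1/12)(4.71)(0.737)² = 0.2132 kg·m².
I_balls = 2·m·(L/2)² = 2(1.58)(0.3685)² = 0.4291 kg·m².
Total I = 0.6423 kg·m².
τ = F·(L/2) = (7.23)(0.368) = 2.664 N·m.
α = τ/I = 2.664/0.6423 = 4.148 rad/s².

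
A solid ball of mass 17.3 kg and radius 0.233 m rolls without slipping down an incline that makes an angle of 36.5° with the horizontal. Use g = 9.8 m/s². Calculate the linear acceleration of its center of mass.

Translation along the incline: Mg sinθ − f = Ma.
Rotation about the center: fR = Iα with I = (2/5)MR². No-slip gives a = αR, so f = (I/R²)a = (2/5)M a.
Substituting: Mg sinθ = (1 + 0.4000)Ma, so a = g sinθ/(1 + 0.4000) = (9.8) sin 36.5° / 1.400 = 4.164 m/s².

a ≈ 4.16 m/s²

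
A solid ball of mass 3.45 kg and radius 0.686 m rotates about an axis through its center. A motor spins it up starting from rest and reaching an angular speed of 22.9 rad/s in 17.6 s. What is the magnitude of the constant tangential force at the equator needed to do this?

F ≈ 1.23 N

I = (2/5)MR² = (2/5)(3.45)(0.686)² = 0.6494 kg·m².
α = Δω/Δt = (22.9 − 0)/17.6 = 1.301 rad/s².
The required torque is τ = Iα = (0.6494)(1.301) = 0.8450 N·m.
A tangential force at the equator gives τ = FR, so F = τ/R = 0.8450/0.686 = 1.232 N.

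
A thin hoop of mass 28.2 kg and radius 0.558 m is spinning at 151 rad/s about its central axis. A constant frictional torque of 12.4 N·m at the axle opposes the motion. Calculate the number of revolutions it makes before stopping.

≈ 1280 revolutions

I = MR² = (28.2)(0.558)² = 8.780 kg·m².
The net torque has magnitude 12.4 N·m, opposing ω.
|α| = τ/I = 12.40/8.780 = 1.412 rad/s² (deceleration).
ω² = ω₀² − 2|α|θ with ω = 0 ⇒ θ = ω₀²/(2|α|) = 8073 rad = 1285 rev.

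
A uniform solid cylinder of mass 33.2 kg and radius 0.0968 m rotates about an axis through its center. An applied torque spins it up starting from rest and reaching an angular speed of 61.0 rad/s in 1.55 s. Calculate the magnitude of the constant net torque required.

τ ≈ 6.12 N·m

I = ½MR² = (1/2)(33.2)(0.0968)² = 0.1555 kg·m².
α = Δω/Δt = (61.0 − 0)/1.55 = 39.35 rad/s².
τ = Iα = (0.1555)(39.35) = 6.121 N·m.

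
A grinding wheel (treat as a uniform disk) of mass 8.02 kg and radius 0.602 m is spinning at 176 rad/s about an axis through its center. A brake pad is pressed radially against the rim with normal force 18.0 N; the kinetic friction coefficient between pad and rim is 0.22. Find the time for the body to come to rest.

t ≈ 107 s

I = ½MR² = (1/2)(8.02)(0.602)² = 1.453 kg·m².
Friction force f = μN = (0.22)(18.0) = 3.960 N at the rim; torque magnitude τ = fR = 2.384 N·m, opposing ω.
|α| = τ/I = 2.384/1.453 = 1.640 rad/s² (deceleration).
0 = ω₀ − |α|t ⇒ t = ω₀/|α| = 176/1.640 = 107.3 s.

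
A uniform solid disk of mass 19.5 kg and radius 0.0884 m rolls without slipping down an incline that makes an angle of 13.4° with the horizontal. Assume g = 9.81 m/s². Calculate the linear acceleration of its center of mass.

Translation along the incline: Mg sinθ − f = Ma.
Rotation about the center: fR = Iα with I = ½MR². No-slip gives a = αR, so f = (I/R²)a = (1/2)M a.
Substituting: Mg sinθ = (1 + 0.5000)Ma, so a = g sinθ/(1 + 0.5000) = (9.81) sin 13.4° / 1.500 = 1.516 m/s².

a ≈ 1.52 m/s²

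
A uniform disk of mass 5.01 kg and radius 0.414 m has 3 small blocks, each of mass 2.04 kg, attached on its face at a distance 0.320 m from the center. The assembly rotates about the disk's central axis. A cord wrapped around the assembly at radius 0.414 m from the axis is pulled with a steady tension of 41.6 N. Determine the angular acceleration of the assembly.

I_disk = ½MR² = ½(5.01)(0.414)² = 0.4293 kg·m².
I_blocks = 3·m·r² = 3(2.04)(0.320)² = 0.6267 kg·m².
Total I = 1.056 kg·m².
τ = F r = (41.6)(0.414) = 17.22 N·m.
α = τ/I = 17.22/1.056 = 16.31 rad/s².

α ≈ 16.3 rad/s²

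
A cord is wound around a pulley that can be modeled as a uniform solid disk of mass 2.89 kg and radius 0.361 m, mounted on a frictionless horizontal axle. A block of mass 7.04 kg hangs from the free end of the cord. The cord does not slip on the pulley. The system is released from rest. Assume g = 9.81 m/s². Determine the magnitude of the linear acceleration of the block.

I = ½MR² = (1/2)(2.89)(0.361)² = 0.1883 kg·m².
Block: mg − T = ma. Pulley: TR = Iα. No-slip: a = αR, so T = (I/R²)a = 1.445·a.
Then mg = (m + 1.445)a, so a = (7.04)(9.81)/(7.04 + 1.445) = 8.139 m/s².

a ≈ 8.14 m/s²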